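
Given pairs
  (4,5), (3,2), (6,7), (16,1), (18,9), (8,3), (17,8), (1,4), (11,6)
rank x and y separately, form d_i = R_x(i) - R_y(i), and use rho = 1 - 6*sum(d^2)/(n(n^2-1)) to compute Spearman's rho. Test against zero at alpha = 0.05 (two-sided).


Step 1: Rank x and y separately (midranks; no ties here).
rank(x): 4->3, 3->2, 6->4, 16->7, 18->9, 8->5, 17->8, 1->1, 11->6
rank(y): 5->5, 2->2, 7->7, 1->1, 9->9, 3->3, 8->8, 4->4, 6->6
Step 2: d_i = R_x(i) - R_y(i); compute d_i^2.
  (3-5)^2=4, (2-2)^2=0, (4-7)^2=9, (7-1)^2=36, (9-9)^2=0, (5-3)^2=4, (8-8)^2=0, (1-4)^2=9, (6-6)^2=0
sum(d^2) = 62.
Step 3: rho = 1 - 6*62 / (9*(9^2 - 1)) = 1 - 372/720 = 0.483333.
Step 4: Under H0, t = rho * sqrt((n-2)/(1-rho^2)) = 1.4607 ~ t(7).
Step 5: Two-sided p-value from the t-distribution with 7 df = 0.187470.
Step 6: alpha = 0.05. fail to reject H0.

rho = 0.4833, p = 0.187470, fail to reject H0 at alpha = 0.05.


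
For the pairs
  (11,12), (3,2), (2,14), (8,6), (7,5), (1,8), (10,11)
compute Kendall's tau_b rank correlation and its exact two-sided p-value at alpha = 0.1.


Step 1: Enumerate the 21 unordered pairs (i,j) with i<j and classify each by sign(x_j-x_i) * sign(y_j-y_i).
  (1,2):dx=-8,dy=-10->C; (1,3):dx=-9,dy=+2->D; (1,4):dx=-3,dy=-6->C; (1,5):dx=-4,dy=-7->C
  (1,6):dx=-10,dy=-4->C; (1,7):dx=-1,dy=-1->C; (2,3):dx=-1,dy=+12->D; (2,4):dx=+5,dy=+4->C
  (2,5):dx=+4,dy=+3->C; (2,6):dx=-2,dy=+6->D; (2,7):dx=+7,dy=+9->C; (3,4):dx=+6,dy=-8->D
  (3,5):dx=+5,dy=-9->D; (3,6):dx=-1,dy=-6->C; (3,7):dx=+8,dy=-3->D; (4,5):dx=-1,dy=-1->C
  (4,6):dx=-7,dy=+2->D; (4,7):dx=+2,dy=+5->C; (5,6):dx=-6,dy=+3->D; (5,7):dx=+3,dy=+6->C
  (6,7):dx=+9,dy=+3->C
Step 2: C = 13, D = 8, total pairs = 21.
Step 3: tau = (C - D)/(n(n-1)/2) = (13 - 8)/21 = 0.238095.
Step 4: Exact two-sided p-value (enumerate n! = 5040 permutations of y under H0): p = 0.561905.
Step 5: alpha = 0.1. fail to reject H0.

tau_b = 0.2381 (C=13, D=8), p = 0.561905, fail to reject H0.


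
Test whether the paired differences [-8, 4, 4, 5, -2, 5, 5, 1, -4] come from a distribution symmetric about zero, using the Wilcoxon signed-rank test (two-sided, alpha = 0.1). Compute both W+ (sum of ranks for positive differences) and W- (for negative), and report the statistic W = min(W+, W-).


Step 1: Drop any zero differences (none here) and take |d_i|.
|d| = [8, 4, 4, 5, 2, 5, 5, 1, 4]
Step 2: Midrank |d_i| (ties get averaged ranks).
ranks: |8|->9, |4|->4, |4|->4, |5|->7, |2|->2, |5|->7, |5|->7, |1|->1, |4|->4
Step 3: Attach original signs; sum ranks with positive sign and with negative sign.
W+ = 4 + 4 + 7 + 7 + 7 + 1 = 30
W- = 9 + 2 + 4 = 15
(Check: W+ + W- = 45 should equal n(n+1)/2 = 45.)
Step 4: Test statistic W = min(W+, W-) = 15.
Step 5: Ties in |d|, so use the tie-corrected normal approximation.
        E[W] = n(n+1)/4 = 9*10/4 = 22.5.
        Tie groups: |d|=4 (t=3), |d|=5 (t=3); sum(t^3 - t) = 48.
        Var[W] = n(n+1)(2n+1)/24 - sum(t^3-t)/48 = 1710/24 - 48/48 = 70.25.
        z = (W - E[W]) / sqrt(Var[W]) = (15 - 22.5) / 8.3815 = -0.8948.
        Two-sided p = 2*Phi(z) = 0.370881.
Step 6: alpha = 0.1. fail to reject H0.

W+ = 30, W- = 15, W = min = 15, p = 0.370881, fail to reject H0.


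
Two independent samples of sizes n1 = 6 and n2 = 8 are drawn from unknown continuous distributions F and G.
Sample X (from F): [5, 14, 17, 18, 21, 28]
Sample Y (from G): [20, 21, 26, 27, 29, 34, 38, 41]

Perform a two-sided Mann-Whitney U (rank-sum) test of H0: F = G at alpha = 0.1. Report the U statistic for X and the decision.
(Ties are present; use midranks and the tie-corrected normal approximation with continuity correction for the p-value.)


Step 1: Combine and sort all 14 observations; assign midranks.
sorted (value, group): (5,X), (14,X), (17,X), (18,X), (20,Y), (21,X), (21,Y), (26,Y), (27,Y), (28,X), (29,Y), (34,Y), (38,Y), (41,Y)
ranks: 5->1, 14->2, 17->3, 18->4, 20->5, 21->6.5, 21->6.5, 26->8, 27->9, 28->10, 29->11, 34->12, 38->13, 41->14
Step 2: Rank sum for X: R1 = 1 + 2 + 3 + 4 + 6.5 + 10 = 26.5.
Step 3: U_X = R1 - n1(n1+1)/2 = 26.5 - 6*7/2 = 26.5 - 21 = 5.5.
       U_Y = n1*n2 - U_X = 48 - 5.5 = 42.5.
Step 4: Ties are present, so use the tie-corrected normal approximation (with continuity correction) for the p-value.
Step 5: p-value = 0.020000; compare to alpha = 0.1. reject H0.

U_X = 5.5, p = 0.020000, reject H0 at alpha = 0.1.


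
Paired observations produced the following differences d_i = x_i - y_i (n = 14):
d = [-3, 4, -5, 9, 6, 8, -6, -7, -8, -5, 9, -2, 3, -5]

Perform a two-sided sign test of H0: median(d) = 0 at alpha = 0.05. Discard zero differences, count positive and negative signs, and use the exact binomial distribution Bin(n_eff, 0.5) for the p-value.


Step 1: Discard zero differences. Original n = 14; n_eff = number of nonzero differences = 14.
Nonzero differences (with sign): -3, +4, -5, +9, +6, +8, -6, -7, -8, -5, +9, -2, +3, -5
Step 2: Count signs: positive = 6, negative = 8.
Step 3: Under H0: P(positive) = 0.5, so the number of positives S ~ Bin(14, 0.5).
Step 4: Two-sided exact p-value = sum of Bin(14,0.5) probabilities at or below the observed probability = 0.790527.
Step 5: alpha = 0.05. fail to reject H0.

n_eff = 14, pos = 6, neg = 8, p = 0.790527, fail to reject H0.


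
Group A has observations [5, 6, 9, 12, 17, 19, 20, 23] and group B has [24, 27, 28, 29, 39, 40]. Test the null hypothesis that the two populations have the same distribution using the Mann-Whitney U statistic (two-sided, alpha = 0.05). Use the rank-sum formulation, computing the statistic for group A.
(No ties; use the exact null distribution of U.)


Step 1: Combine and sort all 14 observations; assign midranks.
sorted (value, group): (5,X), (6,X), (9,X), (12,X), (17,X), (19,X), (20,X), (23,X), (24,Y), (27,Y), (28,Y), (29,Y), (39,Y), (40,Y)
ranks: 5->1, 6->2, 9->3, 12->4, 17->5, 19->6, 20->7, 23->8, 24->9, 27->10, 28->11, 29->12, 39->13, 40->14
Step 2: Rank sum for X: R1 = 1 + 2 + 3 + 4 + 5 + 6 + 7 + 8 = 36.
Step 3: U_X = R1 - n1(n1+1)/2 = 36 - 8*9/2 = 36 - 36 = 0.
       U_Y = n1*n2 - U_X = 48 - 0 = 48.
Step 4: No ties, so the exact null distribution of U (based on enumerating the C(14,8) = 3003 equally likely rank assignments) gives the two-sided p-value.
Step 5: p-value = 0.000666; compare to alpha = 0.05. reject H0.

U_X = 0, p = 0.000666, reject H0 at alpha = 0.05.


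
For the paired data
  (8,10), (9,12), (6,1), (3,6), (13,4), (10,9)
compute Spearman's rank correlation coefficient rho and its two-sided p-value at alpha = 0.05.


Step 1: Rank x and y separately (midranks; no ties here).
rank(x): 8->3, 9->4, 6->2, 3->1, 13->6, 10->5
rank(y): 10->5, 12->6, 1->1, 6->3, 4->2, 9->4
Step 2: d_i = R_x(i) - R_y(i); compute d_i^2.
  (3-5)^2=4, (4-6)^2=4, (2-1)^2=1, (1-3)^2=4, (6-2)^2=16, (5-4)^2=1
sum(d^2) = 30.
Step 3: rho = 1 - 6*30 / (6*(6^2 - 1)) = 1 - 180/210 = 0.142857.
Step 4: Under H0, t = rho * sqrt((n-2)/(1-rho^2)) = 0.2887 ~ t(4).
Step 5: Two-sided p-value from the t-distribution with 4 df = 0.787172.
Step 6: alpha = 0.05. fail to reject H0.

rho = 0.1429, p = 0.787172, fail to reject H0 at alpha = 0.05.


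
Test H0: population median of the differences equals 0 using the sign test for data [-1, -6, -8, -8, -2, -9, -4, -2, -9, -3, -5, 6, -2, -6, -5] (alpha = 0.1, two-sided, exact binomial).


Step 1: Discard zero differences. Original n = 15; n_eff = number of nonzero differences = 15.
Nonzero differences (with sign): -1, -6, -8, -8, -2, -9, -4, -2, -9, -3, -5, +6, -2, -6, -5
Step 2: Count signs: positive = 1, negative = 14.
Step 3: Under H0: P(positive) = 0.5, so the number of positives S ~ Bin(15, 0.5).
Step 4: Two-sided exact p-value = sum of Bin(15,0.5) probabilities at or below the observed probability = 0.000977.
Step 5: alpha = 0.1. reject H0.

n_eff = 15, pos = 1, neg = 14, p = 0.000977, reject H0.


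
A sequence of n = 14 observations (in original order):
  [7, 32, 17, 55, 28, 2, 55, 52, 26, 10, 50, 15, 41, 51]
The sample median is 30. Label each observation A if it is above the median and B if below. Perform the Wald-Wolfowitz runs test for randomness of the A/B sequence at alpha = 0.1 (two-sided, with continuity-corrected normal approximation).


Step 1: Compute median = 30; label A = above, B = below.
Labels in order: BABABBAABBABAA  (n_A = 7, n_B = 7)
Step 2: Count runs R = 10.
Step 3: Under H0 (random ordering), E[R] = 2*n_A*n_B/(n_A+n_B) + 1 = 2*7*7/14 + 1 = 8.0000.
        Var[R] = 2*n_A*n_B*(2*n_A*n_B - n_A - n_B) / ((n_A+n_B)^2 * (n_A+n_B-1)) = 8232/2548 = 3.2308.
        SD[R] = 1.7974.
Step 4: Continuity-corrected z = (R - 0.5 - E[R]) / SD[R] = (10 - 0.5 - 8.0000) / 1.7974 = 0.8345.
Step 5: Two-sided p-value via normal approximation = 2*(1 - Phi(|z|)) = 0.403986.
Step 6: alpha = 0.1. fail to reject H0.

R = 10, z = 0.8345, p = 0.403986, fail to reject H0.


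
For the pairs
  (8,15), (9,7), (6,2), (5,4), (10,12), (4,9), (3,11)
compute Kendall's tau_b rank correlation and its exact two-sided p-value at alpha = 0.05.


Step 1: Enumerate the 21 unordered pairs (i,j) with i<j and classify each by sign(x_j-x_i) * sign(y_j-y_i).
  (1,2):dx=+1,dy=-8->D; (1,3):dx=-2,dy=-13->C; (1,4):dx=-3,dy=-11->C; (1,5):dx=+2,dy=-3->D
  (1,6):dx=-4,dy=-6->C; (1,7):dx=-5,dy=-4->C; (2,3):dx=-3,dy=-5->C; (2,4):dx=-4,dy=-3->C
  (2,5):dx=+1,dy=+5->C; (2,6):dx=-5,dy=+2->D; (2,7):dx=-6,dy=+4->D; (3,4):dx=-1,dy=+2->D
  (3,5):dx=+4,dy=+10->C; (3,6):dx=-2,dy=+7->D; (3,7):dx=-3,dy=+9->D; (4,5):dx=+5,dy=+8->C
  (4,6):dx=-1,dy=+5->D; (4,7):dx=-2,dy=+7->D; (5,6):dx=-6,dy=-3->C; (5,7):dx=-7,dy=-1->C
  (6,7):dx=-1,dy=+2->D
Step 2: C = 11, D = 10, total pairs = 21.
Step 3: tau = (C - D)/(n(n-1)/2) = (11 - 10)/21 = 0.047619.
Step 4: Exact two-sided p-value (enumerate n! = 5040 permutations of y under H0): p = 1.000000.
Step 5: alpha = 0.05. fail to reject H0.

tau_b = 0.0476 (C=11, D=10), p = 1.000000, fail to reject H0.


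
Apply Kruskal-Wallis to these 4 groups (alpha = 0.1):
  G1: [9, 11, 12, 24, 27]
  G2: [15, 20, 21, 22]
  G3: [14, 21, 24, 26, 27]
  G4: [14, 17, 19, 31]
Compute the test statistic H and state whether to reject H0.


Step 1: Combine all N = 18 observations and assign midranks.
sorted (value, group, rank): (9,G1,1), (11,G1,2), (12,G1,3), (14,G3,4.5), (14,G4,4.5), (15,G2,6), (17,G4,7), (19,G4,8), (20,G2,9), (21,G2,10.5), (21,G3,10.5), (22,G2,12), (24,G1,13.5), (24,G3,13.5), (26,G3,15), (27,G1,16.5), (27,G3,16.5), (31,G4,18)
Step 2: Sum ranks within each group.
R_1 = 36 (n_1 = 5)
R_2 = 37.5 (n_2 = 4)
R_3 = 60 (n_3 = 5)
R_4 = 37.5 (n_4 = 4)
Step 3: H = 12/(N(N+1)) * sum(R_i^2/n_i) - 3(N+1)
     = 12/(18*19) * (36^2/5 + 37.5^2/4 + 60^2/5 + 37.5^2/4) - 3*19
     = 0.035088 * 1682.33 - 57
     = 2.028947.
Step 4: Ties present; correction factor C = 1 - 24/(18^3 - 18) = 0.995872. Corrected H = 2.028947 / 0.995872 = 2.037358.
Step 5: Under H0, H ~ chi^2(3); p-value = 0.564689.
Step 6: alpha = 0.1. fail to reject H0.

H = 2.0374, df = 3, p = 0.564689, fail to reject H0.


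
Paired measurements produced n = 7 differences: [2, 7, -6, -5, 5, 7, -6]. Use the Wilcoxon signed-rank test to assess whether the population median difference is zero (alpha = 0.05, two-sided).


Step 1: Drop any zero differences (none here) and take |d_i|.
|d| = [2, 7, 6, 5, 5, 7, 6]
Step 2: Midrank |d_i| (ties get averaged ranks).
ranks: |2|->1, |7|->6.5, |6|->4.5, |5|->2.5, |5|->2.5, |7|->6.5, |6|->4.5
Step 3: Attach original signs; sum ranks with positive sign and with negative sign.
W+ = 1 + 6.5 + 2.5 + 6.5 = 16.5
W- = 4.5 + 2.5 + 4.5 = 11.5
(Check: W+ + W- = 28 should equal n(n+1)/2 = 28.)
Step 4: Test statistic W = min(W+, W-) = 11.5.
Step 5: Ties in |d|, so use the tie-corrected normal approximation.
        E[W] = n(n+1)/4 = 7*8/4 = 14.
        Tie groups: |d|=5 (t=2), |d|=6 (t=2), |d|=7 (t=2); sum(t^3 - t) = 18.
        Var[W] = n(n+1)(2n+1)/24 - sum(t^3-t)/48 = 840/24 - 18/48 = 34.625.
        z = (W - E[W]) / sqrt(Var[W]) = (11.5 - 14) / 5.8843 = -0.4249.
        Two-sided p = 2*Phi(z) = 0.670939.
Step 6: alpha = 0.05. fail to reject H0.

W+ = 16.5, W- = 11.5, W = min = 11.5, p = 0.670939, fail to reject H0.


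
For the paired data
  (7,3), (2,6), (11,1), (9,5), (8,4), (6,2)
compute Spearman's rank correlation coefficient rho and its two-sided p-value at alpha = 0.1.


Step 1: Rank x and y separately (midranks; no ties here).
rank(x): 7->3, 2->1, 11->6, 9->5, 8->4, 6->2
rank(y): 3->3, 6->6, 1->1, 5->5, 4->4, 2->2
Step 2: d_i = R_x(i) - R_y(i); compute d_i^2.
  (3-3)^2=0, (1-6)^2=25, (6-1)^2=25, (5-5)^2=0, (4-4)^2=0, (2-2)^2=0
sum(d^2) = 50.
Step 3: rho = 1 - 6*50 / (6*(6^2 - 1)) = 1 - 300/210 = -0.428571.
Step 4: Under H0, t = rho * sqrt((n-2)/(1-rho^2)) = -0.9487 ~ t(4).
Step 5: Two-sided p-value from the t-distribution with 4 df = 0.396501.
Step 6: alpha = 0.1. fail to reject H0.

rho = -0.4286, p = 0.396501, fail to reject H0 at alpha = 0.1.


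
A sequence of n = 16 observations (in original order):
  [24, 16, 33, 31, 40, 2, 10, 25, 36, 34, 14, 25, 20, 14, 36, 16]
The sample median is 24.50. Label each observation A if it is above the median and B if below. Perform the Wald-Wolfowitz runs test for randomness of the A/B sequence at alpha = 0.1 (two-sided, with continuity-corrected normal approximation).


Step 1: Compute median = 24.50; label A = above, B = below.
Labels in order: BBAAABBAAABABBAB  (n_A = 8, n_B = 8)
Step 2: Count runs R = 9.
Step 3: Under H0 (random ordering), E[R] = 2*n_A*n_B/(n_A+n_B) + 1 = 2*8*8/16 + 1 = 9.0000.
        Var[R] = 2*n_A*n_B*(2*n_A*n_B - n_A - n_B) / ((n_A+n_B)^2 * (n_A+n_B-1)) = 14336/3840 = 3.7333.
        SD[R] = 1.9322.
Step 4: R = E[R], so z = 0 with no continuity correction.
Step 5: Two-sided p-value via normal approximation = 2*(1 - Phi(|z|)) = 1.000000.
Step 6: alpha = 0.1. fail to reject H0.

R = 9, z = 0.0000, p = 1.000000, fail to reject H0.


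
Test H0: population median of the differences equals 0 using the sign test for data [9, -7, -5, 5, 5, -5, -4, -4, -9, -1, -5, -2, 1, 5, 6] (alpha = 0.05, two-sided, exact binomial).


Step 1: Discard zero differences. Original n = 15; n_eff = number of nonzero differences = 15.
Nonzero differences (with sign): +9, -7, -5, +5, +5, -5, -4, -4, -9, -1, -5, -2, +1, +5, +6
Step 2: Count signs: positive = 6, negative = 9.
Step 3: Under H0: P(positive) = 0.5, so the number of positives S ~ Bin(15, 0.5).
Step 4: Two-sided exact p-value = sum of Bin(15,0.5) probabilities at or below the observed probability = 0.607239.
Step 5: alpha = 0.05. fail to reject H0.

n_eff = 15, pos = 6, neg = 9, p = 0.607239, fail to reject H0.


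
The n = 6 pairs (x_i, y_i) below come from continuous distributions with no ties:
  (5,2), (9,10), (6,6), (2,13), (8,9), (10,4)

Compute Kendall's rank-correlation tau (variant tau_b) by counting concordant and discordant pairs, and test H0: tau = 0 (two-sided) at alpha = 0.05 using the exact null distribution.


Step 1: Enumerate the 15 unordered pairs (i,j) with i<j and classify each by sign(x_j-x_i) * sign(y_j-y_i).
  (1,2):dx=+4,dy=+8->C; (1,3):dx=+1,dy=+4->C; (1,4):dx=-3,dy=+11->D; (1,5):dx=+3,dy=+7->C
  (1,6):dx=+5,dy=+2->C; (2,3):dx=-3,dy=-4->C; (2,4):dx=-7,dy=+3->D; (2,5):dx=-1,dy=-1->C
  (2,6):dx=+1,dy=-6->D; (3,4):dx=-4,dy=+7->D; (3,5):dx=+2,dy=+3->C; (3,6):dx=+4,dy=-2->D
  (4,5):dx=+6,dy=-4->D; (4,6):dx=+8,dy=-9->D; (5,6):dx=+2,dy=-5->D
Step 2: C = 7, D = 8, total pairs = 15.
Step 3: tau = (C - D)/(n(n-1)/2) = (7 - 8)/15 = -0.066667.
Step 4: Exact two-sided p-value (enumerate n! = 720 permutations of y under H0): p = 1.000000.
Step 5: alpha = 0.05. fail to reject H0.

tau_b = -0.0667 (C=7, D=8), p = 1.000000, fail to reject H0.


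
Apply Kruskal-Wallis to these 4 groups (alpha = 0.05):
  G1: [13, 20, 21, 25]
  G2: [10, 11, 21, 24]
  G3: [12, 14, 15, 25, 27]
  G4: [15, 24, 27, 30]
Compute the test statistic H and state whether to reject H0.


Step 1: Combine all N = 17 observations and assign midranks.
sorted (value, group, rank): (10,G2,1), (11,G2,2), (12,G3,3), (13,G1,4), (14,G3,5), (15,G3,6.5), (15,G4,6.5), (20,G1,8), (21,G1,9.5), (21,G2,9.5), (24,G2,11.5), (24,G4,11.5), (25,G1,13.5), (25,G3,13.5), (27,G3,15.5), (27,G4,15.5), (30,G4,17)
Step 2: Sum ranks within each group.
R_1 = 35 (n_1 = 4)
R_2 = 24 (n_2 = 4)
R_3 = 43.5 (n_3 = 5)
R_4 = 50.5 (n_4 = 4)
Step 3: H = 12/(N(N+1)) * sum(R_i^2/n_i) - 3(N+1)
     = 12/(17*18) * (35^2/4 + 24^2/4 + 43.5^2/5 + 50.5^2/4) - 3*18
     = 0.039216 * 1466.26 - 54
     = 3.500490.
Step 4: Ties present; correction factor C = 1 - 30/(17^3 - 17) = 0.993873. Corrected H = 3.500490 / 0.993873 = 3.522072.
Step 5: Under H0, H ~ chi^2(3); p-value = 0.317911.
Step 6: alpha = 0.05. fail to reject H0.

H = 3.5221, df = 3, p = 0.317911, fail to reject H0.


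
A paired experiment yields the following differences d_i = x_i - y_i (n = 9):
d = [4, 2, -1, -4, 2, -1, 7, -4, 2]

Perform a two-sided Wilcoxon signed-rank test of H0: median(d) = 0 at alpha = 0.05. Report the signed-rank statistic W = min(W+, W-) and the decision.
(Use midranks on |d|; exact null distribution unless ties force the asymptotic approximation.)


Step 1: Drop any zero differences (none here) and take |d_i|.
|d| = [4, 2, 1, 4, 2, 1, 7, 4, 2]
Step 2: Midrank |d_i| (ties get averaged ranks).
ranks: |4|->7, |2|->4, |1|->1.5, |4|->7, |2|->4, |1|->1.5, |7|->9, |4|->7, |2|->4
Step 3: Attach original signs; sum ranks with positive sign and with negative sign.
W+ = 7 + 4 + 4 + 9 + 4 = 28
W- = 1.5 + 7 + 1.5 + 7 = 17
(Check: W+ + W- = 45 should equal n(n+1)/2 = 45.)
Step 4: Test statistic W = min(W+, W-) = 17.
Step 5: Ties in |d|, so use the tie-corrected normal approximation.
        E[W] = n(n+1)/4 = 9*10/4 = 22.5.
        Tie groups: |d|=1 (t=2), |d|=2 (t=3), |d|=4 (t=3); sum(t^3 - t) = 54.
        Var[W] = n(n+1)(2n+1)/24 - sum(t^3-t)/48 = 1710/24 - 54/48 = 70.125.
        z = (W - E[W]) / sqrt(Var[W]) = (17 - 22.5) / 8.3741 = -0.6568.
        Two-sided p = 2*Phi(z) = 0.511316.
Step 6: alpha = 0.05. fail to reject H0.

W+ = 28, W- = 17, W = min = 17, p = 0.511316, fail to reject H0.


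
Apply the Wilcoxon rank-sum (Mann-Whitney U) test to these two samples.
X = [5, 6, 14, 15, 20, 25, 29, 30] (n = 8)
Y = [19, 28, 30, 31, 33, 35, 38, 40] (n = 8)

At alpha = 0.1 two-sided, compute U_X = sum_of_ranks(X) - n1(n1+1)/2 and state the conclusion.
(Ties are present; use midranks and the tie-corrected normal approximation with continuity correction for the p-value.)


Step 1: Combine and sort all 16 observations; assign midranks.
sorted (value, group): (5,X), (6,X), (14,X), (15,X), (19,Y), (20,X), (25,X), (28,Y), (29,X), (30,X), (30,Y), (31,Y), (33,Y), (35,Y), (38,Y), (40,Y)
ranks: 5->1, 6->2, 14->3, 15->4, 19->5, 20->6, 25->7, 28->8, 29->9, 30->10.5, 30->10.5, 31->12, 33->13, 35->14, 38->15, 40->16
Step 2: Rank sum for X: R1 = 1 + 2 + 3 + 4 + 6 + 7 + 9 + 10.5 = 42.5.
Step 3: U_X = R1 - n1(n1+1)/2 = 42.5 - 8*9/2 = 42.5 - 36 = 6.5.
       U_Y = n1*n2 - U_X = 64 - 6.5 = 57.5.
Step 4: Ties are present, so use the tie-corrected normal approximation (with continuity correction) for the p-value.
Step 5: p-value = 0.008603; compare to alpha = 0.1. reject H0.

U_X = 6.5, p = 0.008603, reject H0 at alpha = 0.1.


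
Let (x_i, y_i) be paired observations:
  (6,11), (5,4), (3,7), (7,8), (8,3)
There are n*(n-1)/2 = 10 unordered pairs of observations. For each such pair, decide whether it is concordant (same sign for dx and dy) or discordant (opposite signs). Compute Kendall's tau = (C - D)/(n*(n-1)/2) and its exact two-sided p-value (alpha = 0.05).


Step 1: Enumerate the 10 unordered pairs (i,j) with i<j and classify each by sign(x_j-x_i) * sign(y_j-y_i).
  (1,2):dx=-1,dy=-7->C; (1,3):dx=-3,dy=-4->C; (1,4):dx=+1,dy=-3->D; (1,5):dx=+2,dy=-8->D
  (2,3):dx=-2,dy=+3->D; (2,4):dx=+2,dy=+4->C; (2,5):dx=+3,dy=-1->D; (3,4):dx=+4,dy=+1->C
  (3,5):dx=+5,dy=-4->D; (4,5):dx=+1,dy=-5->D
Step 2: C = 4, D = 6, total pairs = 10.
Step 3: tau = (C - D)/(n(n-1)/2) = (4 - 6)/10 = -0.200000.
Step 4: Exact two-sided p-value (enumerate n! = 120 permutations of y under H0): p = 0.816667.
Step 5: alpha = 0.05. fail to reject H0.

tau_b = -0.2000 (C=4, D=6), p = 0.816667, fail to reject H0.


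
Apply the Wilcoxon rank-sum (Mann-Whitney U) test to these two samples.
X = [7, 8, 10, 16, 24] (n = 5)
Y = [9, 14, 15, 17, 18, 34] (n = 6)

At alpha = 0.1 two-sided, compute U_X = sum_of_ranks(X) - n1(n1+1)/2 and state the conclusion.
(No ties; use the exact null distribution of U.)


Step 1: Combine and sort all 11 observations; assign midranks.
sorted (value, group): (7,X), (8,X), (9,Y), (10,X), (14,Y), (15,Y), (16,X), (17,Y), (18,Y), (24,X), (34,Y)
ranks: 7->1, 8->2, 9->3, 10->4, 14->5, 15->6, 16->7, 17->8, 18->9, 24->10, 34->11
Step 2: Rank sum for X: R1 = 1 + 2 + 4 + 7 + 10 = 24.
Step 3: U_X = R1 - n1(n1+1)/2 = 24 - 5*6/2 = 24 - 15 = 9.
       U_Y = n1*n2 - U_X = 30 - 9 = 21.
Step 4: No ties, so the exact null distribution of U (based on enumerating the C(11,5) = 462 equally likely rank assignments) gives the two-sided p-value.
Step 5: p-value = 0.329004; compare to alpha = 0.1. fail to reject H0.

U_X = 9, p = 0.329004, fail to reject H0 at alpha = 0.1.


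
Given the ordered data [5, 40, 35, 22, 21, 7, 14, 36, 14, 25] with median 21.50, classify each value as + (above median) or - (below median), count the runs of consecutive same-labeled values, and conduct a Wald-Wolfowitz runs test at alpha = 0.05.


Step 1: Compute median = 21.50; label A = above, B = below.
Labels in order: BAAABBBABA  (n_A = 5, n_B = 5)
Step 2: Count runs R = 6.
Step 3: Under H0 (random ordering), E[R] = 2*n_A*n_B/(n_A+n_B) + 1 = 2*5*5/10 + 1 = 6.0000.
        Var[R] = 2*n_A*n_B*(2*n_A*n_B - n_A - n_B) / ((n_A+n_B)^2 * (n_A+n_B-1)) = 2000/900 = 2.2222.
        SD[R] = 1.4907.
Step 4: R = E[R], so z = 0 with no continuity correction.
Step 5: Two-sided p-value via normal approximation = 2*(1 - Phi(|z|)) = 1.000000.
Step 6: alpha = 0.05. fail to reject H0.

R = 6, z = 0.0000, p = 1.000000, fail to reject H0.


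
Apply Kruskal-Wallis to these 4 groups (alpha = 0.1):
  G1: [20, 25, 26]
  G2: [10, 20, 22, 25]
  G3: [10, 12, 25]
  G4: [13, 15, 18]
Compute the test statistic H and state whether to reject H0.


Step 1: Combine all N = 13 observations and assign midranks.
sorted (value, group, rank): (10,G2,1.5), (10,G3,1.5), (12,G3,3), (13,G4,4), (15,G4,5), (18,G4,6), (20,G1,7.5), (20,G2,7.5), (22,G2,9), (25,G1,11), (25,G2,11), (25,G3,11), (26,G1,13)
Step 2: Sum ranks within each group.
R_1 = 31.5 (n_1 = 3)
R_2 = 29 (n_2 = 4)
R_3 = 15.5 (n_3 = 3)
R_4 = 15 (n_4 = 3)
Step 3: H = 12/(N(N+1)) * sum(R_i^2/n_i) - 3(N+1)
     = 12/(13*14) * (31.5^2/3 + 29^2/4 + 15.5^2/3 + 15^2/3) - 3*14
     = 0.065934 * 696.083 - 42
     = 3.895604.
Step 4: Ties present; correction factor C = 1 - 36/(13^3 - 13) = 0.983516. Corrected H = 3.895604 / 0.983516 = 3.960894.
Step 5: Under H0, H ~ chi^2(3); p-value = 0.265718.
Step 6: alpha = 0.1. fail to reject H0.

H = 3.9609, df = 3, p = 0.265718, fail to reject H0.


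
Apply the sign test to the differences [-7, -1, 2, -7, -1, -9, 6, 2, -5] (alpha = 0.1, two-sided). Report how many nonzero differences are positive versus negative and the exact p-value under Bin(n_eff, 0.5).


Step 1: Discard zero differences. Original n = 9; n_eff = number of nonzero differences = 9.
Nonzero differences (with sign): -7, -1, +2, -7, -1, -9, +6, +2, -5
Step 2: Count signs: positive = 3, negative = 6.
Step 3: Under H0: P(positive) = 0.5, so the number of positives S ~ Bin(9, 0.5).
Step 4: Two-sided exact p-value = sum of Bin(9,0.5) probabilities at or below the observed probability = 0.507812.
Step 5: alpha = 0.1. fail to reject H0.

n_eff = 9, pos = 3, neg = 6, p = 0.507812, fail to reject H0.


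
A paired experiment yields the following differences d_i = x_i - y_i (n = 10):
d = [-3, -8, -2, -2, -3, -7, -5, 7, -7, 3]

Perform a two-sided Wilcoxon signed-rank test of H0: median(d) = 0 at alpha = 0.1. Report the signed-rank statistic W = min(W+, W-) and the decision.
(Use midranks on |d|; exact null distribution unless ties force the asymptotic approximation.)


Step 1: Drop any zero differences (none here) and take |d_i|.
|d| = [3, 8, 2, 2, 3, 7, 5, 7, 7, 3]
Step 2: Midrank |d_i| (ties get averaged ranks).
ranks: |3|->4, |8|->10, |2|->1.5, |2|->1.5, |3|->4, |7|->8, |5|->6, |7|->8, |7|->8, |3|->4
Step 3: Attach original signs; sum ranks with positive sign and with negative sign.
W+ = 8 + 4 = 12
W- = 4 + 10 + 1.5 + 1.5 + 4 + 8 + 6 + 8 = 43
(Check: W+ + W- = 55 should equal n(n+1)/2 = 55.)
Step 4: Test statistic W = min(W+, W-) = 12.
Step 5: Ties in |d|, so use the tie-corrected normal approximation.
        E[W] = n(n+1)/4 = 10*11/4 = 27.5.
        Tie groups: |d|=2 (t=2), |d|=3 (t=3), |d|=7 (t=3); sum(t^3 - t) = 54.
        Var[W] = n(n+1)(2n+1)/24 - sum(t^3-t)/48 = 2310/24 - 54/48 = 95.125.
        z = (W - E[W]) / sqrt(Var[W]) = (12 - 27.5) / 9.7532 = -1.5892.
        Two-sided p = 2*Phi(z) = 0.112010.
Step 6: alpha = 0.1. fail to reject H0.

W+ = 12, W- = 43, W = min = 12, p = 0.112010, fail to reject H0.


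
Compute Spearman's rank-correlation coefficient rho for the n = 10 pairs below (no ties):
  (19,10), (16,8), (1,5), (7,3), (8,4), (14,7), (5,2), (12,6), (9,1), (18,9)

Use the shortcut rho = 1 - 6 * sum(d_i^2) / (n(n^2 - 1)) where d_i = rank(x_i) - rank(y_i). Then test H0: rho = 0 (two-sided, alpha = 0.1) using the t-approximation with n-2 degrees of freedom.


Step 1: Rank x and y separately (midranks; no ties here).
rank(x): 19->10, 16->8, 1->1, 7->3, 8->4, 14->7, 5->2, 12->6, 9->5, 18->9
rank(y): 10->10, 8->8, 5->5, 3->3, 4->4, 7->7, 2->2, 6->6, 1->1, 9->9
Step 2: d_i = R_x(i) - R_y(i); compute d_i^2.
  (10-10)^2=0, (8-8)^2=0, (1-5)^2=16, (3-3)^2=0, (4-4)^2=0, (7-7)^2=0, (2-2)^2=0, (6-6)^2=0, (5-1)^2=16, (9-9)^2=0
sum(d^2) = 32.
Step 3: rho = 1 - 6*32 / (10*(10^2 - 1)) = 1 - 192/990 = 0.806061.
Step 4: Under H0, t = rho * sqrt((n-2)/(1-rho^2)) = 3.8522 ~ t(8).
Step 5: Two-sided p-value from the t-distribution with 8 df = 0.004862.
Step 6: alpha = 0.1. reject H0.

rho = 0.8061, p = 0.004862, reject H0 at alpha = 0.1.


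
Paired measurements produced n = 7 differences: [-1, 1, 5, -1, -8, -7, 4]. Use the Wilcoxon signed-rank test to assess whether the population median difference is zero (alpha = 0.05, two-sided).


Step 1: Drop any zero differences (none here) and take |d_i|.
|d| = [1, 1, 5, 1, 8, 7, 4]
Step 2: Midrank |d_i| (ties get averaged ranks).
ranks: |1|->2, |1|->2, |5|->5, |1|->2, |8|->7, |7|->6, |4|->4
Step 3: Attach original signs; sum ranks with positive sign and with negative sign.
W+ = 2 + 5 + 4 = 11
W- = 2 + 2 + 7 + 6 = 17
(Check: W+ + W- = 28 should equal n(n+1)/2 = 28.)
Step 4: Test statistic W = min(W+, W-) = 11.
Step 5: Ties in |d|, so use the tie-corrected normal approximation.
        E[W] = n(n+1)/4 = 7*8/4 = 14.
        Tie groups: |d|=1 (t=3); sum(t^3 - t) = 24.
        Var[W] = n(n+1)(2n+1)/24 - sum(t^3-t)/48 = 840/24 - 24/48 = 34.5.
        z = (W - E[W]) / sqrt(Var[W]) = (11 - 14) / 5.8737 = -0.5108.
        Two-sided p = 2*Phi(z) = 0.609523.
Step 6: alpha = 0.05. fail to reject H0.

W+ = 11, W- = 17, W = min = 11, p = 0.609523, fail to reject H0.


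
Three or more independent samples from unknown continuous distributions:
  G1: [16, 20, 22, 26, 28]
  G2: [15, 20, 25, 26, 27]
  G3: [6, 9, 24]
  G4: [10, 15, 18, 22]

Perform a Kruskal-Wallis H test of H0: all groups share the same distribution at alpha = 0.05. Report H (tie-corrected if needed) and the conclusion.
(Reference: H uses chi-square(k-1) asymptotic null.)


Step 1: Combine all N = 17 observations and assign midranks.
sorted (value, group, rank): (6,G3,1), (9,G3,2), (10,G4,3), (15,G2,4.5), (15,G4,4.5), (16,G1,6), (18,G4,7), (20,G1,8.5), (20,G2,8.5), (22,G1,10.5), (22,G4,10.5), (24,G3,12), (25,G2,13), (26,G1,14.5), (26,G2,14.5), (27,G2,16), (28,G1,17)
Step 2: Sum ranks within each group.
R_1 = 56.5 (n_1 = 5)
R_2 = 56.5 (n_2 = 5)
R_3 = 15 (n_3 = 3)
R_4 = 25 (n_4 = 4)
Step 3: H = 12/(N(N+1)) * sum(R_i^2/n_i) - 3(N+1)
     = 12/(17*18) * (56.5^2/5 + 56.5^2/5 + 15^2/3 + 25^2/4) - 3*18
     = 0.039216 * 1508.15 - 54
     = 5.143137.
Step 4: Ties present; correction factor C = 1 - 24/(17^3 - 17) = 0.995098. Corrected H = 5.143137 / 0.995098 = 5.168473.
Step 5: Under H0, H ~ chi^2(3); p-value = 0.159868.
Step 6: alpha = 0.05. fail to reject H0.

H = 5.1685, df = 3, p = 0.159868, fail to reject H0.


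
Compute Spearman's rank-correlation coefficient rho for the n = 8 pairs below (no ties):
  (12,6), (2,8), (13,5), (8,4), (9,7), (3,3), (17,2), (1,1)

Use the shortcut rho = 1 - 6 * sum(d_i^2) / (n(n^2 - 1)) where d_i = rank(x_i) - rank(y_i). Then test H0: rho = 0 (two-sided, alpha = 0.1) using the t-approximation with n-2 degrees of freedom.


Step 1: Rank x and y separately (midranks; no ties here).
rank(x): 12->6, 2->2, 13->7, 8->4, 9->5, 3->3, 17->8, 1->1
rank(y): 6->6, 8->8, 5->5, 4->4, 7->7, 3->3, 2->2, 1->1
Step 2: d_i = R_x(i) - R_y(i); compute d_i^2.
  (6-6)^2=0, (2-8)^2=36, (7-5)^2=4, (4-4)^2=0, (5-7)^2=4, (3-3)^2=0, (8-2)^2=36, (1-1)^2=0
sum(d^2) = 80.
Step 3: rho = 1 - 6*80 / (8*(8^2 - 1)) = 1 - 480/504 = 0.047619.
Step 4: Under H0, t = rho * sqrt((n-2)/(1-rho^2)) = 0.1168 ~ t(6).
Step 5: Two-sided p-value from the t-distribution with 6 df = 0.910849.
Step 6: alpha = 0.1. fail to reject H0.

rho = 0.0476, p = 0.910849, fail to reject H0 at alpha = 0.1.


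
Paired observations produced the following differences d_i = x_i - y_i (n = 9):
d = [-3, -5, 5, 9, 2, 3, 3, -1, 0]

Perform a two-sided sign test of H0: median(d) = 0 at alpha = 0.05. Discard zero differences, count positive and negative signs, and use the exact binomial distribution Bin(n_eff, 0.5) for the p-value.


Step 1: Discard zero differences. Original n = 9; n_eff = number of nonzero differences = 8.
Nonzero differences (with sign): -3, -5, +5, +9, +2, +3, +3, -1
Step 2: Count signs: positive = 5, negative = 3.
Step 3: Under H0: P(positive) = 0.5, so the number of positives S ~ Bin(8, 0.5).
Step 4: Two-sided exact p-value = sum of Bin(8,0.5) probabilities at or below the observed probability = 0.726562.
Step 5: alpha = 0.05. fail to reject H0.

n_eff = 8, pos = 5, neg = 3, p = 0.726562, fail to reject H0.


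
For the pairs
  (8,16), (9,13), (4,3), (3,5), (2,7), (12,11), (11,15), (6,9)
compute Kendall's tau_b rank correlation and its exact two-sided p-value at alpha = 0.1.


Step 1: Enumerate the 28 unordered pairs (i,j) with i<j and classify each by sign(x_j-x_i) * sign(y_j-y_i).
  (1,2):dx=+1,dy=-3->D; (1,3):dx=-4,dy=-13->C; (1,4):dx=-5,dy=-11->C; (1,5):dx=-6,dy=-9->C
  (1,6):dx=+4,dy=-5->D; (1,7):dx=+3,dy=-1->D; (1,8):dx=-2,dy=-7->C; (2,3):dx=-5,dy=-10->C
  (2,4):dx=-6,dy=-8->C; (2,5):dx=-7,dy=-6->C; (2,6):dx=+3,dy=-2->D; (2,7):dx=+2,dy=+2->C
  (2,8):dx=-3,dy=-4->C; (3,4):dx=-1,dy=+2->D; (3,5):dx=-2,dy=+4->D; (3,6):dx=+8,dy=+8->C
  (3,7):dx=+7,dy=+12->C; (3,8):dx=+2,dy=+6->C; (4,5):dx=-1,dy=+2->D; (4,6):dx=+9,dy=+6->C
  (4,7):dx=+8,dy=+10->C; (4,8):dx=+3,dy=+4->C; (5,6):dx=+10,dy=+4->C; (5,7):dx=+9,dy=+8->C
  (5,8):dx=+4,dy=+2->C; (6,7):dx=-1,dy=+4->D; (6,8):dx=-6,dy=-2->C; (7,8):dx=-5,dy=-6->C
Step 2: C = 20, D = 8, total pairs = 28.
Step 3: tau = (C - D)/(n(n-1)/2) = (20 - 8)/28 = 0.428571.
Step 4: Exact two-sided p-value (enumerate n! = 40320 permutations of y under H0): p = 0.178869.
Step 5: alpha = 0.1. fail to reject H0.

tau_b = 0.4286 (C=20, D=8), p = 0.178869, fail to reject H0.


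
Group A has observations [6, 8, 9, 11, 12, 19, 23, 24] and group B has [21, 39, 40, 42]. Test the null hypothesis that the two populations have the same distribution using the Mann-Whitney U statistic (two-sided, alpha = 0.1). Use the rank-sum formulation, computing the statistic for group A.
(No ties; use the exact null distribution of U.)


Step 1: Combine and sort all 12 observations; assign midranks.
sorted (value, group): (6,X), (8,X), (9,X), (11,X), (12,X), (19,X), (21,Y), (23,X), (24,X), (39,Y), (40,Y), (42,Y)
ranks: 6->1, 8->2, 9->3, 11->4, 12->5, 19->6, 21->7, 23->8, 24->9, 39->10, 40->11, 42->12
Step 2: Rank sum for X: R1 = 1 + 2 + 3 + 4 + 5 + 6 + 8 + 9 = 38.
Step 3: U_X = R1 - n1(n1+1)/2 = 38 - 8*9/2 = 38 - 36 = 2.
       U_Y = n1*n2 - U_X = 32 - 2 = 30.
Step 4: No ties, so the exact null distribution of U (based on enumerating the C(12,8) = 495 equally likely rank assignments) gives the two-sided p-value.
Step 5: p-value = 0.016162; compare to alpha = 0.1. reject H0.

U_X = 2, p = 0.016162, reject H0 at alpha = 0.1.


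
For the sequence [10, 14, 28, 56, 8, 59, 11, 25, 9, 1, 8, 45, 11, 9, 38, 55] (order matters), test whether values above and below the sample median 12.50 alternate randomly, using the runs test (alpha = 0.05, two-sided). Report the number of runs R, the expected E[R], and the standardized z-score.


Step 1: Compute median = 12.50; label A = above, B = below.
Labels in order: BAAABABABBBABBAA  (n_A = 8, n_B = 8)
Step 2: Count runs R = 10.
Step 3: Under H0 (random ordering), E[R] = 2*n_A*n_B/(n_A+n_B) + 1 = 2*8*8/16 + 1 = 9.0000.
        Var[R] = 2*n_A*n_B*(2*n_A*n_B - n_A - n_B) / ((n_A+n_B)^2 * (n_A+n_B-1)) = 14336/3840 = 3.7333.
        SD[R] = 1.9322.
Step 4: Continuity-corrected z = (R - 0.5 - E[R]) / SD[R] = (10 - 0.5 - 9.0000) / 1.9322 = 0.2588.
Step 5: Two-sided p-value via normal approximation = 2*(1 - Phi(|z|)) = 0.795809.
Step 6: alpha = 0.05. fail to reject H0.

R = 10, z = 0.2588, p = 0.795809, fail to reject H0.


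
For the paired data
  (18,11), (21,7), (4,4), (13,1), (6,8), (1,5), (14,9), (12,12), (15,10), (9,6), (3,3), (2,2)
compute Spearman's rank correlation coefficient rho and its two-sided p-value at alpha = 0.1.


Step 1: Rank x and y separately (midranks; no ties here).
rank(x): 18->11, 21->12, 4->4, 13->8, 6->5, 1->1, 14->9, 12->7, 15->10, 9->6, 3->3, 2->2
rank(y): 11->11, 7->7, 4->4, 1->1, 8->8, 5->5, 9->9, 12->12, 10->10, 6->6, 3->3, 2->2
Step 2: d_i = R_x(i) - R_y(i); compute d_i^2.
  (11-11)^2=0, (12-7)^2=25, (4-4)^2=0, (8-1)^2=49, (5-8)^2=9, (1-5)^2=16, (9-9)^2=0, (7-12)^2=25, (10-10)^2=0, (6-6)^2=0, (3-3)^2=0, (2-2)^2=0
sum(d^2) = 124.
Step 3: rho = 1 - 6*124 / (12*(12^2 - 1)) = 1 - 744/1716 = 0.566434.
Step 4: Under H0, t = rho * sqrt((n-2)/(1-rho^2)) = 2.1735 ~ t(10).
Step 5: Two-sided p-value from the t-distribution with 10 df = 0.054842.
Step 6: alpha = 0.1. reject H0.

rho = 0.5664, p = 0.054842, reject H0 at alpha = 0.1.


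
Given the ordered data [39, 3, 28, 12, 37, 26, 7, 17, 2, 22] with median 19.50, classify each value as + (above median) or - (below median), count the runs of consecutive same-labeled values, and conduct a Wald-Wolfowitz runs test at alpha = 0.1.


Step 1: Compute median = 19.50; label A = above, B = below.
Labels in order: ABABAABBBA  (n_A = 5, n_B = 5)
Step 2: Count runs R = 7.
Step 3: Under H0 (random ordering), E[R] = 2*n_A*n_B/(n_A+n_B) + 1 = 2*5*5/10 + 1 = 6.0000.
        Var[R] = 2*n_A*n_B*(2*n_A*n_B - n_A - n_B) / ((n_A+n_B)^2 * (n_A+n_B-1)) = 2000/900 = 2.2222.
        SD[R] = 1.4907.
Step 4: Continuity-corrected z = (R - 0.5 - E[R]) / SD[R] = (7 - 0.5 - 6.0000) / 1.4907 = 0.3354.
Step 5: Two-sided p-value via normal approximation = 2*(1 - Phi(|z|)) = 0.737316.
Step 6: alpha = 0.1. fail to reject H0.

R = 7, z = 0.3354, p = 0.737316, fail to reject H0.


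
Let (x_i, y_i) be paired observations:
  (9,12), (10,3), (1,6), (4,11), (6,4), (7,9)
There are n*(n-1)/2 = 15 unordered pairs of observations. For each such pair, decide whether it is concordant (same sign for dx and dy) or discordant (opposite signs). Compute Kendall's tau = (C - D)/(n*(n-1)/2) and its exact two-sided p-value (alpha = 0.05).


Step 1: Enumerate the 15 unordered pairs (i,j) with i<j and classify each by sign(x_j-x_i) * sign(y_j-y_i).
  (1,2):dx=+1,dy=-9->D; (1,3):dx=-8,dy=-6->C; (1,4):dx=-5,dy=-1->C; (1,5):dx=-3,dy=-8->C
  (1,6):dx=-2,dy=-3->C; (2,3):dx=-9,dy=+3->D; (2,4):dx=-6,dy=+8->D; (2,5):dx=-4,dy=+1->D
  (2,6):dx=-3,dy=+6->D; (3,4):dx=+3,dy=+5->C; (3,5):dx=+5,dy=-2->D; (3,6):dx=+6,dy=+3->C
  (4,5):dx=+2,dy=-7->D; (4,6):dx=+3,dy=-2->D; (5,6):dx=+1,dy=+5->C
Step 2: C = 7, D = 8, total pairs = 15.
Step 3: tau = (C - D)/(n(n-1)/2) = (7 - 8)/15 = -0.066667.
Step 4: Exact two-sided p-value (enumerate n! = 720 permutations of y under H0): p = 1.000000.
Step 5: alpha = 0.05. fail to reject H0.

tau_b = -0.0667 (C=7, D=8), p = 1.000000, fail to reject H0.


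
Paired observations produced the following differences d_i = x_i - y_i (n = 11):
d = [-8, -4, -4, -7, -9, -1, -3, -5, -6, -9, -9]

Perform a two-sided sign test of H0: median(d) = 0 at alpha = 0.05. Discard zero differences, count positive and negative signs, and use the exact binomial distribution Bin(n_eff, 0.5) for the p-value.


Step 1: Discard zero differences. Original n = 11; n_eff = number of nonzero differences = 11.
Nonzero differences (with sign): -8, -4, -4, -7, -9, -1, -3, -5, -6, -9, -9
Step 2: Count signs: positive = 0, negative = 11.
Step 3: Under H0: P(positive) = 0.5, so the number of positives S ~ Bin(11, 0.5).
Step 4: Two-sided exact p-value = sum of Bin(11,0.5) probabilities at or below the observed probability = 0.000977.
Step 5: alpha = 0.05. reject H0.

n_eff = 11, pos = 0, neg = 11, p = 0.000977, reject H0.


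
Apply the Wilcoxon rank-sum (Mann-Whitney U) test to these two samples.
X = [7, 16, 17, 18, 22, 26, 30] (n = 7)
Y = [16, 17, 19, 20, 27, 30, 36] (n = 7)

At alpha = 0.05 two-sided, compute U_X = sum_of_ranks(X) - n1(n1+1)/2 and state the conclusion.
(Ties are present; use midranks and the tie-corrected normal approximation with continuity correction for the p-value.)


Step 1: Combine and sort all 14 observations; assign midranks.
sorted (value, group): (7,X), (16,X), (16,Y), (17,X), (17,Y), (18,X), (19,Y), (20,Y), (22,X), (26,X), (27,Y), (30,X), (30,Y), (36,Y)
ranks: 7->1, 16->2.5, 16->2.5, 17->4.5, 17->4.5, 18->6, 19->7, 20->8, 22->9, 26->10, 27->11, 30->12.5, 30->12.5, 36->14
Step 2: Rank sum for X: R1 = 1 + 2.5 + 4.5 + 6 + 9 + 10 + 12.5 = 45.5.
Step 3: U_X = R1 - n1(n1+1)/2 = 45.5 - 7*8/2 = 45.5 - 28 = 17.5.
       U_Y = n1*n2 - U_X = 49 - 17.5 = 31.5.
Step 4: Ties are present, so use the tie-corrected normal approximation (with continuity correction) for the p-value.
Step 5: p-value = 0.404681; compare to alpha = 0.05. fail to reject H0.

U_X = 17.5, p = 0.404681, fail to reject H0 at alpha = 0.05.


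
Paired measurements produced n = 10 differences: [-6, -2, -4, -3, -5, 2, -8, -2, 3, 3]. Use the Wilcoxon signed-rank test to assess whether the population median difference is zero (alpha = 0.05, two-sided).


Step 1: Drop any zero differences (none here) and take |d_i|.
|d| = [6, 2, 4, 3, 5, 2, 8, 2, 3, 3]
Step 2: Midrank |d_i| (ties get averaged ranks).
ranks: |6|->9, |2|->2, |4|->7, |3|->5, |5|->8, |2|->2, |8|->10, |2|->2, |3|->5, |3|->5
Step 3: Attach original signs; sum ranks with positive sign and with negative sign.
W+ = 2 + 5 + 5 = 12
W- = 9 + 2 + 7 + 5 + 8 + 10 + 2 = 43
(Check: W+ + W- = 55 should equal n(n+1)/2 = 55.)
Step 4: Test statistic W = min(W+, W-) = 12.
Step 5: Ties in |d|, so use the tie-corrected normal approximation.
        E[W] = n(n+1)/4 = 10*11/4 = 27.5.
        Tie groups: |d|=2 (t=3), |d|=3 (t=3); sum(t^3 - t) = 48.
        Var[W] = n(n+1)(2n+1)/24 - sum(t^3-t)/48 = 2310/24 - 48/48 = 95.25.
        z = (W - E[W]) / sqrt(Var[W]) = (12 - 27.5) / 9.7596 = -1.5882.
        Two-sided p = 2*Phi(z) = 0.112246.
Step 6: alpha = 0.05. fail to reject H0.

W+ = 12, W- = 43, W = min = 12, p = 0.112246, fail to reject H0.


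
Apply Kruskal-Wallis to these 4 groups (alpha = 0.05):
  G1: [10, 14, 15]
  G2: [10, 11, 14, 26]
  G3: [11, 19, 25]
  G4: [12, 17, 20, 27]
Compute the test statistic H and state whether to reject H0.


Step 1: Combine all N = 14 observations and assign midranks.
sorted (value, group, rank): (10,G1,1.5), (10,G2,1.5), (11,G2,3.5), (11,G3,3.5), (12,G4,5), (14,G1,6.5), (14,G2,6.5), (15,G1,8), (17,G4,9), (19,G3,10), (20,G4,11), (25,G3,12), (26,G2,13), (27,G4,14)
Step 2: Sum ranks within each group.
R_1 = 16 (n_1 = 3)
R_2 = 24.5 (n_2 = 4)
R_3 = 25.5 (n_3 = 3)
R_4 = 39 (n_4 = 4)
Step 3: H = 12/(N(N+1)) * sum(R_i^2/n_i) - 3(N+1)
     = 12/(14*15) * (16^2/3 + 24.5^2/4 + 25.5^2/3 + 39^2/4) - 3*15
     = 0.057143 * 832.396 - 45
     = 2.565476.
Step 4: Ties present; correction factor C = 1 - 18/(14^3 - 14) = 0.993407. Corrected H = 2.565476 / 0.993407 = 2.582504.
Step 5: Under H0, H ~ chi^2(3); p-value = 0.460565.
Step 6: alpha = 0.05. fail to reject H0.

H = 2.5825, df = 3, p = 0.460565, fail to reject H0.


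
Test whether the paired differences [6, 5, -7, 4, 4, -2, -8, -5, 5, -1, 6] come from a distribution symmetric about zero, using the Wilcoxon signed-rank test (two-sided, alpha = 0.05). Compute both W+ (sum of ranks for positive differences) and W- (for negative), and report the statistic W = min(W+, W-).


Step 1: Drop any zero differences (none here) and take |d_i|.
|d| = [6, 5, 7, 4, 4, 2, 8, 5, 5, 1, 6]
Step 2: Midrank |d_i| (ties get averaged ranks).
ranks: |6|->8.5, |5|->6, |7|->10, |4|->3.5, |4|->3.5, |2|->2, |8|->11, |5|->6, |5|->6, |1|->1, |6|->8.5
Step 3: Attach original signs; sum ranks with positive sign and with negative sign.
W+ = 8.5 + 6 + 3.5 + 3.5 + 6 + 8.5 = 36
W- = 10 + 2 + 11 + 6 + 1 = 30
(Check: W+ + W- = 66 should equal n(n+1)/2 = 66.)
Step 4: Test statistic W = min(W+, W-) = 30.
Step 5: Ties in |d|, so use the tie-corrected normal approximation.
        E[W] = n(n+1)/4 = 11*12/4 = 33.
        Tie groups: |d|=4 (t=2), |d|=5 (t=3), |d|=6 (t=2); sum(t^3 - t) = 36.
        Var[W] = n(n+1)(2n+1)/24 - sum(t^3-t)/48 = 3036/24 - 36/48 = 125.75.
        z = (W - E[W]) / sqrt(Var[W]) = (30 - 33) / 11.2138 = -0.2675.
        Two-sided p = 2*Phi(z) = 0.789064.
Step 6: alpha = 0.05. fail to reject H0.

W+ = 36, W- = 30, W = min = 30, p = 0.789064, fail to reject H0.
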